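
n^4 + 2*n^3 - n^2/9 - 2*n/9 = n*(n - 1/3)*(n + 1/3)*(n + 2)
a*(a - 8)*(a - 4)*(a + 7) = a^4 - 5*a^3 - 52*a^2 + 224*a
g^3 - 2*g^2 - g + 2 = (g - 2)*(g - 1)*(g + 1)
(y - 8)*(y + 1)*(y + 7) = y^3 - 57*y - 56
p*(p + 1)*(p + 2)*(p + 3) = p^4 + 6*p^3 + 11*p^2 + 6*p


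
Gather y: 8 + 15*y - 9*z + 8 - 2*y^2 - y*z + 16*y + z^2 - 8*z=-2*y^2 + y*(31 - z) + z^2 - 17*z + 16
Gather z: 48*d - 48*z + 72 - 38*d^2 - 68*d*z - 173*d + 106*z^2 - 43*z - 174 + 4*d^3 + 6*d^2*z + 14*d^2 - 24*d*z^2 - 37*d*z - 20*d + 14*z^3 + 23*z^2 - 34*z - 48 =4*d^3 - 24*d^2 - 145*d + 14*z^3 + z^2*(129 - 24*d) + z*(6*d^2 - 105*d - 125) - 150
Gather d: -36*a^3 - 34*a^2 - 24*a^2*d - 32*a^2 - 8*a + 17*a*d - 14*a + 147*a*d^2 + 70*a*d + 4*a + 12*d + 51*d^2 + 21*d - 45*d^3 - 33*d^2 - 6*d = -36*a^3 - 66*a^2 - 18*a - 45*d^3 + d^2*(147*a + 18) + d*(-24*a^2 + 87*a + 27)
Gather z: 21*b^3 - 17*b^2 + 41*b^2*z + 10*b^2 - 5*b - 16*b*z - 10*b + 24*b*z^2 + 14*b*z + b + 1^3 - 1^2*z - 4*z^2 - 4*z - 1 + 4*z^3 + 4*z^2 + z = 21*b^3 - 7*b^2 + 24*b*z^2 - 14*b + 4*z^3 + z*(41*b^2 - 2*b - 4)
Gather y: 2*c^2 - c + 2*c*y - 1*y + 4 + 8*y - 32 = 2*c^2 - c + y*(2*c + 7) - 28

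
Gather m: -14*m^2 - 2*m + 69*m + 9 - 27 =-14*m^2 + 67*m - 18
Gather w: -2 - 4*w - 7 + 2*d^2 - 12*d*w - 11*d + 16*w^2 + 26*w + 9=2*d^2 - 11*d + 16*w^2 + w*(22 - 12*d)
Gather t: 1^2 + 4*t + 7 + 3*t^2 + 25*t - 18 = 3*t^2 + 29*t - 10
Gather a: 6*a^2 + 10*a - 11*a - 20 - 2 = 6*a^2 - a - 22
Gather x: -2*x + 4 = 4 - 2*x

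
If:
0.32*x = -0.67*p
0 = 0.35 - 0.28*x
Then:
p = -0.60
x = 1.25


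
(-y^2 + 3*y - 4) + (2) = -y^2 + 3*y - 2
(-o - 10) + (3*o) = 2*o - 10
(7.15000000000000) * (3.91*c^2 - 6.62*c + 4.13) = 27.9565*c^2 - 47.333*c + 29.5295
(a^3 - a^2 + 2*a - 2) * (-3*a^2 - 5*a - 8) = -3*a^5 - 2*a^4 - 9*a^3 + 4*a^2 - 6*a + 16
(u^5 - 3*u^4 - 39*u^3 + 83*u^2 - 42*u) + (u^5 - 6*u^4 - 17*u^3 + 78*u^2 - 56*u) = 2*u^5 - 9*u^4 - 56*u^3 + 161*u^2 - 98*u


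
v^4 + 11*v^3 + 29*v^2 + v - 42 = (v - 1)*(v + 2)*(v + 3)*(v + 7)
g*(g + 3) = g^2 + 3*g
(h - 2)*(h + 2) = h^2 - 4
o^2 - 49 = (o - 7)*(o + 7)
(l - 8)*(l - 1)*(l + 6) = l^3 - 3*l^2 - 46*l + 48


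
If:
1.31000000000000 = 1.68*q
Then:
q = 0.78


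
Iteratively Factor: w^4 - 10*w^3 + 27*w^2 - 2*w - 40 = (w - 4)*(w^3 - 6*w^2 + 3*w + 10) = (w - 4)*(w - 2)*(w^2 - 4*w - 5) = (w - 5)*(w - 4)*(w - 2)*(w + 1)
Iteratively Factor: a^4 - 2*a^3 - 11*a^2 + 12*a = (a - 1)*(a^3 - a^2 - 12*a) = (a - 4)*(a - 1)*(a^2 + 3*a) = a*(a - 4)*(a - 1)*(a + 3)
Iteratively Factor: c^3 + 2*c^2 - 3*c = (c - 1)*(c^2 + 3*c) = (c - 1)*(c + 3)*(c)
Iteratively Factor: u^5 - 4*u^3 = (u)*(u^4 - 4*u^2) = u^2*(u^3 - 4*u) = u^2*(u - 2)*(u^2 + 2*u) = u^2*(u - 2)*(u + 2)*(u)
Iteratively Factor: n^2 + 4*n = (n + 4)*(n)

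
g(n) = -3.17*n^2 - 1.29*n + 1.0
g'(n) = -6.34*n - 1.29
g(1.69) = -10.23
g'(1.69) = -12.00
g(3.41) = -40.26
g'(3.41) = -22.91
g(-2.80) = -20.24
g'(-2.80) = 16.46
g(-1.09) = -1.36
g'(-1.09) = 5.62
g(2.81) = -27.66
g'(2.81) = -19.11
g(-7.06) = -147.90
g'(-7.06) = 43.47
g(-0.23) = 1.13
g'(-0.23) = 0.17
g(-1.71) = -6.06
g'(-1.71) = 9.55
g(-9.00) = -244.16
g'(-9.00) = 55.77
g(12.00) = -470.96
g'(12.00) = -77.37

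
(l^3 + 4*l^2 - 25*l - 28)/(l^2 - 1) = (l^2 + 3*l - 28)/(l - 1)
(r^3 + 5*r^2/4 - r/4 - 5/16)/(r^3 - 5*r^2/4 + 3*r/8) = (8*r^2 + 14*r + 5)/(2*r*(4*r - 3))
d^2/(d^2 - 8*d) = d/(d - 8)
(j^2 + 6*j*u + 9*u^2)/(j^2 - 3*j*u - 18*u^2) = (-j - 3*u)/(-j + 6*u)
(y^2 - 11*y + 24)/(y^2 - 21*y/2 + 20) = 2*(y - 3)/(2*y - 5)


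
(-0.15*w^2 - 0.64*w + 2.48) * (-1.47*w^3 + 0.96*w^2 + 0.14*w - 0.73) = 0.2205*w^5 + 0.7968*w^4 - 4.281*w^3 + 2.4007*w^2 + 0.8144*w - 1.8104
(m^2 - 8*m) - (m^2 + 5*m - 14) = 14 - 13*m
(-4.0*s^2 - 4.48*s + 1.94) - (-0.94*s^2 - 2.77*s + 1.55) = -3.06*s^2 - 1.71*s + 0.39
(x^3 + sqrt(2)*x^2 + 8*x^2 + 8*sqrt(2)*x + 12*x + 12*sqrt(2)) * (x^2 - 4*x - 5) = x^5 + sqrt(2)*x^4 + 4*x^4 - 25*x^3 + 4*sqrt(2)*x^3 - 88*x^2 - 25*sqrt(2)*x^2 - 88*sqrt(2)*x - 60*x - 60*sqrt(2)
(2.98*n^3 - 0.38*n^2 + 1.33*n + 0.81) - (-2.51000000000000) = 2.98*n^3 - 0.38*n^2 + 1.33*n + 3.32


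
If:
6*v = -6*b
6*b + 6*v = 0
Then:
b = -v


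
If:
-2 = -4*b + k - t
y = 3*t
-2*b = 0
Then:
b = 0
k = y/3 - 2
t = y/3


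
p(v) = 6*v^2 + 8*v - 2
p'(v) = 12*v + 8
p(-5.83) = 155.29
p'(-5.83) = -61.96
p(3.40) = 94.56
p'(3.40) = 48.80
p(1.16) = 15.35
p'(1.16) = 21.92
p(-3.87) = 56.90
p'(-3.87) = -38.44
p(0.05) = -1.58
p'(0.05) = 8.60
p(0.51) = 3.64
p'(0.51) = 14.12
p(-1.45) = -0.98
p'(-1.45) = -9.40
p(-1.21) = -2.90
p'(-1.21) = -6.52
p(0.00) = -2.00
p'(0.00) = 8.00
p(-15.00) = 1228.00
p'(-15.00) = -172.00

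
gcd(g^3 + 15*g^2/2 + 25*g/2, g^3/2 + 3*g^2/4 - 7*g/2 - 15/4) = 1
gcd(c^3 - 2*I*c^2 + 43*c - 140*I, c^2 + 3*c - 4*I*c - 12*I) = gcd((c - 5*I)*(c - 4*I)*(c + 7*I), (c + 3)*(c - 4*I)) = c - 4*I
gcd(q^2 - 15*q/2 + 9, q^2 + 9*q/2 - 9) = q - 3/2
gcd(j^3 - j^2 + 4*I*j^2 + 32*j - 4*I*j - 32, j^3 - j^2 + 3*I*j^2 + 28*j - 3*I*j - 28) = j^2 + j*(-1 - 4*I) + 4*I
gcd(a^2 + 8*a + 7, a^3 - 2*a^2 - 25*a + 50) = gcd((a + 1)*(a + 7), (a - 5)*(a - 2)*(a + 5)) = 1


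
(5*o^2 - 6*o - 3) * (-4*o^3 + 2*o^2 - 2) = -20*o^5 + 34*o^4 - 16*o^2 + 12*o + 6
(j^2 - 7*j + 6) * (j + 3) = j^3 - 4*j^2 - 15*j + 18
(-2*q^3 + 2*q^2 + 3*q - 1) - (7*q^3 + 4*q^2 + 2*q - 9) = -9*q^3 - 2*q^2 + q + 8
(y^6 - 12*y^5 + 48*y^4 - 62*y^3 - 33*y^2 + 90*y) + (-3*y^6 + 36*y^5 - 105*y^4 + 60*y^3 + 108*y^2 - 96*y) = -2*y^6 + 24*y^5 - 57*y^4 - 2*y^3 + 75*y^2 - 6*y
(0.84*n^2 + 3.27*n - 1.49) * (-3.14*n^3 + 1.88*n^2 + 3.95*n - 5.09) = -2.6376*n^5 - 8.6886*n^4 + 14.1442*n^3 + 5.8397*n^2 - 22.5298*n + 7.5841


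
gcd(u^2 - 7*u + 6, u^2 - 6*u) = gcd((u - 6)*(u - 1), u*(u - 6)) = u - 6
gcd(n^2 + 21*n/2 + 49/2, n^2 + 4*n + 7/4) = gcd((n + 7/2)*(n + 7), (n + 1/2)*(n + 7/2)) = n + 7/2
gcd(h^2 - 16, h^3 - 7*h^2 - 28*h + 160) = h - 4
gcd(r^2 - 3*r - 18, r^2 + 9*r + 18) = r + 3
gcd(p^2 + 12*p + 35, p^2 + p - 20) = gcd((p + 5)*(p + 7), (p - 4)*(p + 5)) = p + 5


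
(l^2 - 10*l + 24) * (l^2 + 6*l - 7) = l^4 - 4*l^3 - 43*l^2 + 214*l - 168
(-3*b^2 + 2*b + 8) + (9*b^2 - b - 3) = 6*b^2 + b + 5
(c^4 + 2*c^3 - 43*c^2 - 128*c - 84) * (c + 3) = c^5 + 5*c^4 - 37*c^3 - 257*c^2 - 468*c - 252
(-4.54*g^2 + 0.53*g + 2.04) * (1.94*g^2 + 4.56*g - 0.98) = -8.8076*g^4 - 19.6742*g^3 + 10.8236*g^2 + 8.783*g - 1.9992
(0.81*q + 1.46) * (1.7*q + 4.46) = 1.377*q^2 + 6.0946*q + 6.5116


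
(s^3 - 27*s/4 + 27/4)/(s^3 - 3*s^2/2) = 1 + 3/(2*s) - 9/(2*s^2)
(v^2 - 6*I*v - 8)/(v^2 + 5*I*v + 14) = (v - 4*I)/(v + 7*I)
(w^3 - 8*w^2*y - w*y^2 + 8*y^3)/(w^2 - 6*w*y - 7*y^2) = (-w^2 + 9*w*y - 8*y^2)/(-w + 7*y)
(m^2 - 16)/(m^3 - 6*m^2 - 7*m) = (16 - m^2)/(m*(-m^2 + 6*m + 7))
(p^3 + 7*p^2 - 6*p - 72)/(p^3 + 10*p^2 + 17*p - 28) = (p^2 + 3*p - 18)/(p^2 + 6*p - 7)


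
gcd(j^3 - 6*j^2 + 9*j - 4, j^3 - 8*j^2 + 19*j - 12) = j^2 - 5*j + 4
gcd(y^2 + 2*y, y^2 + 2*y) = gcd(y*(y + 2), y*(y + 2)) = y^2 + 2*y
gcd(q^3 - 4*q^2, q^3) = q^2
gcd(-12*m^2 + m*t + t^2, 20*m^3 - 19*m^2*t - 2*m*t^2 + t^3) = 4*m + t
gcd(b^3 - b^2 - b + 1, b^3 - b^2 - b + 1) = b^3 - b^2 - b + 1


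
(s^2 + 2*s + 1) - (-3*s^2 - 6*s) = 4*s^2 + 8*s + 1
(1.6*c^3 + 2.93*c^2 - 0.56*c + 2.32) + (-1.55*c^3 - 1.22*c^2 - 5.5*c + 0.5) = 0.05*c^3 + 1.71*c^2 - 6.06*c + 2.82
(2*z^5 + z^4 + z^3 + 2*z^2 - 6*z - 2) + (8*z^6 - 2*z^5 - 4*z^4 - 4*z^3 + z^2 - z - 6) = 8*z^6 - 3*z^4 - 3*z^3 + 3*z^2 - 7*z - 8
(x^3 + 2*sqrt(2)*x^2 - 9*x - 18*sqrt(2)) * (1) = x^3 + 2*sqrt(2)*x^2 - 9*x - 18*sqrt(2)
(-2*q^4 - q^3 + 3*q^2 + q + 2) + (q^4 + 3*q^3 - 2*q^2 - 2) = -q^4 + 2*q^3 + q^2 + q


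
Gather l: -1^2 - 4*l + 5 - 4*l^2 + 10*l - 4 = -4*l^2 + 6*l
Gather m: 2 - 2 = 0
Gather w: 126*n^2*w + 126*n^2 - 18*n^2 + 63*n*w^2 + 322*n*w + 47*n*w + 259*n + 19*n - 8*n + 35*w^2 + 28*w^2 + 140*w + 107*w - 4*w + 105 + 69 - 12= 108*n^2 + 270*n + w^2*(63*n + 63) + w*(126*n^2 + 369*n + 243) + 162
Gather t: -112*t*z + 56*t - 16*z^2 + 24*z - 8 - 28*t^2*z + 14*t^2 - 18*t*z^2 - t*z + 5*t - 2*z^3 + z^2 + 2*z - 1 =t^2*(14 - 28*z) + t*(-18*z^2 - 113*z + 61) - 2*z^3 - 15*z^2 + 26*z - 9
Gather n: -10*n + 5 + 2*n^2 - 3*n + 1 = 2*n^2 - 13*n + 6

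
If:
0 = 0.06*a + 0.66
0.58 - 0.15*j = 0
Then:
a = -11.00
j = 3.87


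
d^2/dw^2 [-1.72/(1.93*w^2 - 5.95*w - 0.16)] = (-12.813656*w^2 + 39.50324*w + 1.72*(3.86*w - 5.95)*(7.72*w - 11.9) + 1.062272)/(-1.93*w^2 + 5.95*w + 0.16)^3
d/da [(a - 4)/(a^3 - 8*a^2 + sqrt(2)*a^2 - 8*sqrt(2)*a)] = (a*(a^2 - 8*a + sqrt(2)*a - 8*sqrt(2)) - (a - 4)*(3*a^2 - 16*a + 2*sqrt(2)*a - 8*sqrt(2)))/(a^2*(a^2 - 8*a + sqrt(2)*a - 8*sqrt(2))^2)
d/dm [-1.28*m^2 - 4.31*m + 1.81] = -2.56*m - 4.31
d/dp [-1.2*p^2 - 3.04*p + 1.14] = -2.4*p - 3.04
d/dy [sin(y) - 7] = cos(y)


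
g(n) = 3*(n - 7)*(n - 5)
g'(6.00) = 0.00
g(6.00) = -3.00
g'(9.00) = 18.00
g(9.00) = 24.00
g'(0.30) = -34.20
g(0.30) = 94.47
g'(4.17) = -10.98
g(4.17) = 7.05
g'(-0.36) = -38.16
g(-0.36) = 118.35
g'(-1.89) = -47.34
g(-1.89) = 183.76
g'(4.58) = -8.52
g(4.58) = 3.05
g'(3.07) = -17.58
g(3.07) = 22.75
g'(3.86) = -12.84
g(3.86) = 10.74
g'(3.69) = -13.86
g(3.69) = 13.01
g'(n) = 6*n - 36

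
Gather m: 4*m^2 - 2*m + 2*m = 4*m^2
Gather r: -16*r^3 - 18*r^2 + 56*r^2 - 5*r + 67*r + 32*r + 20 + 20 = -16*r^3 + 38*r^2 + 94*r + 40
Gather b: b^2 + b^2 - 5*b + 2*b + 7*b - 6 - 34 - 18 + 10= 2*b^2 + 4*b - 48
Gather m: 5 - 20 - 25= -40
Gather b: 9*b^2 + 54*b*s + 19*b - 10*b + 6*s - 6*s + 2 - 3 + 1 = 9*b^2 + b*(54*s + 9)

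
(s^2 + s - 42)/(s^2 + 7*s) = (s - 6)/s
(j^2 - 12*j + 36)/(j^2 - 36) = (j - 6)/(j + 6)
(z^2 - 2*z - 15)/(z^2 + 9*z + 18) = (z - 5)/(z + 6)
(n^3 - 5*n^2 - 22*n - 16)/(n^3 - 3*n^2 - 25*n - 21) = (n^2 - 6*n - 16)/(n^2 - 4*n - 21)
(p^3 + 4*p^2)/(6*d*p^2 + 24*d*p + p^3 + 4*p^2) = p/(6*d + p)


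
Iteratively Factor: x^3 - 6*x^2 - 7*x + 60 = (x + 3)*(x^2 - 9*x + 20) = (x - 4)*(x + 3)*(x - 5)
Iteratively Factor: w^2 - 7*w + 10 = (w - 5)*(w - 2)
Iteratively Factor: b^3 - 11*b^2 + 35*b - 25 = (b - 1)*(b^2 - 10*b + 25) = (b - 5)*(b - 1)*(b - 5)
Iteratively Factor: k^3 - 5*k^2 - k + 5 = (k - 1)*(k^2 - 4*k - 5) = (k - 5)*(k - 1)*(k + 1)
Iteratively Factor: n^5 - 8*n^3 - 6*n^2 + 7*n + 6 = (n + 2)*(n^4 - 2*n^3 - 4*n^2 + 2*n + 3) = (n - 1)*(n + 2)*(n^3 - n^2 - 5*n - 3) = (n - 3)*(n - 1)*(n + 2)*(n^2 + 2*n + 1) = (n - 3)*(n - 1)*(n + 1)*(n + 2)*(n + 1)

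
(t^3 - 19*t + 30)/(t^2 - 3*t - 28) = (-t^3 + 19*t - 30)/(-t^2 + 3*t + 28)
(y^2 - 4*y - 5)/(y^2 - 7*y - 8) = (y - 5)/(y - 8)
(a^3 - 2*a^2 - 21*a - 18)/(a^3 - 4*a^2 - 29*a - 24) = (a - 6)/(a - 8)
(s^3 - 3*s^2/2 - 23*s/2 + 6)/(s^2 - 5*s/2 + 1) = (s^2 - s - 12)/(s - 2)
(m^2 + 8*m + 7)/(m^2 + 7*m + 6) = (m + 7)/(m + 6)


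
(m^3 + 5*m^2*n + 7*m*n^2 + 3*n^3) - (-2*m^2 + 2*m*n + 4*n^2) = m^3 + 5*m^2*n + 2*m^2 + 7*m*n^2 - 2*m*n + 3*n^3 - 4*n^2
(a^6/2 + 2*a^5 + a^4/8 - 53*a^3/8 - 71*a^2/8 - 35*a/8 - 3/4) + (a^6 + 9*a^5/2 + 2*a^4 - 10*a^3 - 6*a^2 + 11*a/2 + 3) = 3*a^6/2 + 13*a^5/2 + 17*a^4/8 - 133*a^3/8 - 119*a^2/8 + 9*a/8 + 9/4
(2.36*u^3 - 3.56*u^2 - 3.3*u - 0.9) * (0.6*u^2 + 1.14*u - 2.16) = 1.416*u^5 + 0.554399999999999*u^4 - 11.136*u^3 + 3.3876*u^2 + 6.102*u + 1.944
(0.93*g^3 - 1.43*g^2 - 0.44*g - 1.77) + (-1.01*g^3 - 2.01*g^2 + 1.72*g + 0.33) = -0.08*g^3 - 3.44*g^2 + 1.28*g - 1.44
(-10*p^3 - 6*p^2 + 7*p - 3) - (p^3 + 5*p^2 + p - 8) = -11*p^3 - 11*p^2 + 6*p + 5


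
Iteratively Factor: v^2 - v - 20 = (v - 5)*(v + 4)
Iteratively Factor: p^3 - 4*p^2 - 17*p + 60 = (p + 4)*(p^2 - 8*p + 15) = (p - 5)*(p + 4)*(p - 3)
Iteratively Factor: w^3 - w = (w)*(w^2 - 1) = w*(w + 1)*(w - 1)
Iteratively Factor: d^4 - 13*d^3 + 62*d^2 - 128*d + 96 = (d - 2)*(d^3 - 11*d^2 + 40*d - 48) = (d - 3)*(d - 2)*(d^2 - 8*d + 16) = (d - 4)*(d - 3)*(d - 2)*(d - 4)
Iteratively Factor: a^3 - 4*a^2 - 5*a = (a - 5)*(a^2 + a) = (a - 5)*(a + 1)*(a)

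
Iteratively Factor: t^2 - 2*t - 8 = (t - 4)*(t + 2)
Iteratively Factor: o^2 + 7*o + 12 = (o + 4)*(o + 3)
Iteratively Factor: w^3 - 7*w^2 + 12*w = (w - 4)*(w^2 - 3*w) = (w - 4)*(w - 3)*(w)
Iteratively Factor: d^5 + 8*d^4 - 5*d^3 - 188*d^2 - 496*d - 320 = (d + 4)*(d^4 + 4*d^3 - 21*d^2 - 104*d - 80) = (d - 5)*(d + 4)*(d^3 + 9*d^2 + 24*d + 16) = (d - 5)*(d + 4)^2*(d^2 + 5*d + 4) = (d - 5)*(d + 1)*(d + 4)^2*(d + 4)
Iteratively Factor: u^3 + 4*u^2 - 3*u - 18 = (u + 3)*(u^2 + u - 6) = (u - 2)*(u + 3)*(u + 3)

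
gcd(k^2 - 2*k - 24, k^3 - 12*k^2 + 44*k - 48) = k - 6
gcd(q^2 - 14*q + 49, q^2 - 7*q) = q - 7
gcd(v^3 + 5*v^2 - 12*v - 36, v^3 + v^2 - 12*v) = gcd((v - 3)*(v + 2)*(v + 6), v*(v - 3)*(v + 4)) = v - 3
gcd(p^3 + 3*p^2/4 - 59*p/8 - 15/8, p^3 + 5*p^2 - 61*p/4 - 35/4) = p - 5/2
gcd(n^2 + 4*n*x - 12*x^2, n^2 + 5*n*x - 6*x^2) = n + 6*x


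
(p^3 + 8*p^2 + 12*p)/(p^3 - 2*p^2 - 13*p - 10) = p*(p + 6)/(p^2 - 4*p - 5)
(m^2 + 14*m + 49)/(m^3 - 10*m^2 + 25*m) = (m^2 + 14*m + 49)/(m*(m^2 - 10*m + 25))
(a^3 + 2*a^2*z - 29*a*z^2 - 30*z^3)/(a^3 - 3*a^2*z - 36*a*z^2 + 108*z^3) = (a^2 - 4*a*z - 5*z^2)/(a^2 - 9*a*z + 18*z^2)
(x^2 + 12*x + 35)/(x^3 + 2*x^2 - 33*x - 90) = (x + 7)/(x^2 - 3*x - 18)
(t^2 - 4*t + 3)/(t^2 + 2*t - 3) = (t - 3)/(t + 3)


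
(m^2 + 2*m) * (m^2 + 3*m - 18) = m^4 + 5*m^3 - 12*m^2 - 36*m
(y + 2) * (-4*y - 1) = -4*y^2 - 9*y - 2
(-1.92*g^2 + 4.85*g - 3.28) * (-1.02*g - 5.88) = 1.9584*g^3 + 6.3426*g^2 - 25.1724*g + 19.2864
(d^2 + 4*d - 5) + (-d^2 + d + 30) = 5*d + 25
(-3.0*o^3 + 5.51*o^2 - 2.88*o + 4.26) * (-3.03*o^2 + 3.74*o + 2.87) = 9.09*o^5 - 27.9153*o^4 + 20.7238*o^3 - 7.8653*o^2 + 7.6668*o + 12.2262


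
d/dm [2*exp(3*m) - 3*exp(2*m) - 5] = 6*(exp(m) - 1)*exp(2*m)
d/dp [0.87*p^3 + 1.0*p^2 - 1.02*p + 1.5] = 2.61*p^2 + 2.0*p - 1.02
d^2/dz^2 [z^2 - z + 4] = 2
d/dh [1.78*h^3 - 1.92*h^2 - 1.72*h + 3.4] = 5.34*h^2 - 3.84*h - 1.72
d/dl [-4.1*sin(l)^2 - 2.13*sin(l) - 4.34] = -(8.2*sin(l) + 2.13)*cos(l)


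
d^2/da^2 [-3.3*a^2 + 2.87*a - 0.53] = -6.60000000000000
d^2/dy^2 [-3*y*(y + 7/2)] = -6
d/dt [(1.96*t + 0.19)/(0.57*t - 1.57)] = (5.001235 - 1.815735*t)/(0.57*t - 1.57)^3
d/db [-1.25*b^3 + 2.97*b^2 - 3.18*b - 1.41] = -3.75*b^2 + 5.94*b - 3.18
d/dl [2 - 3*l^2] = -6*l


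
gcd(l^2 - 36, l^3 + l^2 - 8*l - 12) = 1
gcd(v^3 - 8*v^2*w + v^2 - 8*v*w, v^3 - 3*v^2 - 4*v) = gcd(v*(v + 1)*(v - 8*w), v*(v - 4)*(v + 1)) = v^2 + v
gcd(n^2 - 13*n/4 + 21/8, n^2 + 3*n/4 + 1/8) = 1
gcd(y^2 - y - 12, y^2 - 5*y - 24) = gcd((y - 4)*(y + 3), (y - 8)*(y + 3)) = y + 3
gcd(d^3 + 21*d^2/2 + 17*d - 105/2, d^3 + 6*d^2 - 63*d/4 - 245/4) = d + 7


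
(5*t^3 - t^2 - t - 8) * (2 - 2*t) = -10*t^4 + 12*t^3 + 14*t - 16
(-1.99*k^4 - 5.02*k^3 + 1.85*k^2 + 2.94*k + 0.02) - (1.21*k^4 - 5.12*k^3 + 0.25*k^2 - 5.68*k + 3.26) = -3.2*k^4 + 0.100000000000001*k^3 + 1.6*k^2 + 8.62*k - 3.24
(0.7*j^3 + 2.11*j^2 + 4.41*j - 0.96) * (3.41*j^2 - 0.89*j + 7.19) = 2.387*j^5 + 6.5721*j^4 + 18.1932*j^3 + 7.9724*j^2 + 32.5623*j - 6.9024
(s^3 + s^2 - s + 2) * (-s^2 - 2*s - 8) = -s^5 - 3*s^4 - 9*s^3 - 8*s^2 + 4*s - 16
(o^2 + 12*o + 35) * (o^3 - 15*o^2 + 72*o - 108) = o^5 - 3*o^4 - 73*o^3 + 231*o^2 + 1224*o - 3780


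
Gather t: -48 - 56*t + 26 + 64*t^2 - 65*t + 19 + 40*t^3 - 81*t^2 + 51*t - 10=40*t^3 - 17*t^2 - 70*t - 13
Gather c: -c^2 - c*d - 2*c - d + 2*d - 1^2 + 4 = -c^2 + c*(-d - 2) + d + 3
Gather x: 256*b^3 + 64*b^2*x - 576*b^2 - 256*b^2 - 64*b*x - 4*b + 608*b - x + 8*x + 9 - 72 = 256*b^3 - 832*b^2 + 604*b + x*(64*b^2 - 64*b + 7) - 63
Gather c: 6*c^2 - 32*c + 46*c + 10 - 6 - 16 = 6*c^2 + 14*c - 12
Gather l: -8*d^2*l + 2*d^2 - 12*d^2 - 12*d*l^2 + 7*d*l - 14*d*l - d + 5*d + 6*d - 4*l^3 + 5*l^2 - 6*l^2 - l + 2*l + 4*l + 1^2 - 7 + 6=-10*d^2 + 10*d - 4*l^3 + l^2*(-12*d - 1) + l*(-8*d^2 - 7*d + 5)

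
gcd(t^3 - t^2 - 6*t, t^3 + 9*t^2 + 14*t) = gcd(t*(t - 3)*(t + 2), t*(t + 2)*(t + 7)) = t^2 + 2*t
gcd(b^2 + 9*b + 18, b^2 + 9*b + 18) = b^2 + 9*b + 18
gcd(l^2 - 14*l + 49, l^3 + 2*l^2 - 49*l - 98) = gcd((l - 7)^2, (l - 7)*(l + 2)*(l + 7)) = l - 7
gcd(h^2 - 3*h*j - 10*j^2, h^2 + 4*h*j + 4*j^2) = h + 2*j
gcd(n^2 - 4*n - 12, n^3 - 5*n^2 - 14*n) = n + 2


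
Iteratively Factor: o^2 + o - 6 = (o + 3)*(o - 2)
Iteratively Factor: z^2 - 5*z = (z - 5)*(z)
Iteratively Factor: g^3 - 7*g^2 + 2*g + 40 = (g - 5)*(g^2 - 2*g - 8) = (g - 5)*(g - 4)*(g + 2)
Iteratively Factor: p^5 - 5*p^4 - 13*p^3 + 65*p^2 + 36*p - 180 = (p + 2)*(p^4 - 7*p^3 + p^2 + 63*p - 90) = (p + 2)*(p + 3)*(p^3 - 10*p^2 + 31*p - 30) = (p - 3)*(p + 2)*(p + 3)*(p^2 - 7*p + 10) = (p - 5)*(p - 3)*(p + 2)*(p + 3)*(p - 2)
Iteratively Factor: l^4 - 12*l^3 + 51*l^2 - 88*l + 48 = (l - 4)*(l^3 - 8*l^2 + 19*l - 12) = (l - 4)*(l - 3)*(l^2 - 5*l + 4) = (l - 4)^2*(l - 3)*(l - 1)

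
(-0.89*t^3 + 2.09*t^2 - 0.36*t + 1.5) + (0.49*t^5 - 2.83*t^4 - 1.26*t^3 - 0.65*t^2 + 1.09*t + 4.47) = 0.49*t^5 - 2.83*t^4 - 2.15*t^3 + 1.44*t^2 + 0.73*t + 5.97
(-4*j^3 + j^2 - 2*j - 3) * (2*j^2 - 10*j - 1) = -8*j^5 + 42*j^4 - 10*j^3 + 13*j^2 + 32*j + 3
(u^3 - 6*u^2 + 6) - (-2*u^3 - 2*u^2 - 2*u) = 3*u^3 - 4*u^2 + 2*u + 6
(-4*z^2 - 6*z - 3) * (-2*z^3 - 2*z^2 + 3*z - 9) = 8*z^5 + 20*z^4 + 6*z^3 + 24*z^2 + 45*z + 27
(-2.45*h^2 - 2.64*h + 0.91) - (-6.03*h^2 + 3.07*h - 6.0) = 3.58*h^2 - 5.71*h + 6.91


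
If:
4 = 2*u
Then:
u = 2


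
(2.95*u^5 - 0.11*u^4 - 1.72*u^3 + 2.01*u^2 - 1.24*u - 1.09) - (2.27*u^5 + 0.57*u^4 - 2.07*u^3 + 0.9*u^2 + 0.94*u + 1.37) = 0.68*u^5 - 0.68*u^4 + 0.35*u^3 + 1.11*u^2 - 2.18*u - 2.46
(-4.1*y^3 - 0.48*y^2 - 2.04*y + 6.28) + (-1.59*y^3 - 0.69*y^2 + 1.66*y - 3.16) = -5.69*y^3 - 1.17*y^2 - 0.38*y + 3.12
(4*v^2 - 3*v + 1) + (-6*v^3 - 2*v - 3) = -6*v^3 + 4*v^2 - 5*v - 2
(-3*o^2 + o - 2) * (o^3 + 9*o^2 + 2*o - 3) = -3*o^5 - 26*o^4 + o^3 - 7*o^2 - 7*o + 6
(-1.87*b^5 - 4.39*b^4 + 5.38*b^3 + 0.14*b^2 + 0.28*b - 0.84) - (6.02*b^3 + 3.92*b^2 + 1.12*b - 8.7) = -1.87*b^5 - 4.39*b^4 - 0.64*b^3 - 3.78*b^2 - 0.84*b + 7.86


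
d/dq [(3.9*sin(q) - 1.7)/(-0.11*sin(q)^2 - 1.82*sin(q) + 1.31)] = (0.429*sin(q)^2 - 0.374*sin(q) + 2.015)*cos(q)/(0.0121*sin(q)^4 + 0.4004*sin(q)^3 + 3.0242*sin(q)^2 - 4.7684*sin(q) + 1.7161)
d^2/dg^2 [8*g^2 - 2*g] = 16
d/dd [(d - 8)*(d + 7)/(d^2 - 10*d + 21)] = (-9*d^2 + 154*d - 581)/(d^4 - 20*d^3 + 142*d^2 - 420*d + 441)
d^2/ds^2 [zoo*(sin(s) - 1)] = zoo*sin(s)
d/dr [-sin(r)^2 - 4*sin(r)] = -2*(sin(r) + 2)*cos(r)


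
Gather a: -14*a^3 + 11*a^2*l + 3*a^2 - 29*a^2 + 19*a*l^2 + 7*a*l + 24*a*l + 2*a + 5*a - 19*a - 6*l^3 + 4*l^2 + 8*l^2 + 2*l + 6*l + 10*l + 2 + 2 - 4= -14*a^3 + a^2*(11*l - 26) + a*(19*l^2 + 31*l - 12) - 6*l^3 + 12*l^2 + 18*l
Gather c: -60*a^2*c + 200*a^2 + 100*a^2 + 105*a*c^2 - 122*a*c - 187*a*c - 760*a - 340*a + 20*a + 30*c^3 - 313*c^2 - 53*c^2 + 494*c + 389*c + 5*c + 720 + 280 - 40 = 300*a^2 - 1080*a + 30*c^3 + c^2*(105*a - 366) + c*(-60*a^2 - 309*a + 888) + 960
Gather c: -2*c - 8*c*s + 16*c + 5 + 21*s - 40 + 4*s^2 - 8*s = c*(14 - 8*s) + 4*s^2 + 13*s - 35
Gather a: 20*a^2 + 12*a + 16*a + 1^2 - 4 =20*a^2 + 28*a - 3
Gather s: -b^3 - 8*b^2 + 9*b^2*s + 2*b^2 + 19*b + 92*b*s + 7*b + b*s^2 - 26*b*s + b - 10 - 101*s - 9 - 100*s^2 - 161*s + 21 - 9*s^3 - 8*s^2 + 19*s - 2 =-b^3 - 6*b^2 + 27*b - 9*s^3 + s^2*(b - 108) + s*(9*b^2 + 66*b - 243)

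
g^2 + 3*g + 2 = (g + 1)*(g + 2)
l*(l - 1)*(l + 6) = l^3 + 5*l^2 - 6*l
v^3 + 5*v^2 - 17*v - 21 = (v - 3)*(v + 1)*(v + 7)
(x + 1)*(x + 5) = x^2 + 6*x + 5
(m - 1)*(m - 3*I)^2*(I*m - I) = I*m^4 + 6*m^3 - 2*I*m^3 - 12*m^2 - 8*I*m^2 + 6*m + 18*I*m - 9*I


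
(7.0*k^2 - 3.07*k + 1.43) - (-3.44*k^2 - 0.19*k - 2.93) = 10.44*k^2 - 2.88*k + 4.36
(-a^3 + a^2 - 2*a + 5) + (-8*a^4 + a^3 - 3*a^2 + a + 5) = -8*a^4 - 2*a^2 - a + 10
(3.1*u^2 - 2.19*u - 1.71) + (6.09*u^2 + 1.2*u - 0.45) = 9.19*u^2 - 0.99*u - 2.16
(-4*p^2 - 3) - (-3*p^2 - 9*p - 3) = -p^2 + 9*p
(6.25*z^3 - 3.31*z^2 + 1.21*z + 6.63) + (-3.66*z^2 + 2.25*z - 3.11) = 6.25*z^3 - 6.97*z^2 + 3.46*z + 3.52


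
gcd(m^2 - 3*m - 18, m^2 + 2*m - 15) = 1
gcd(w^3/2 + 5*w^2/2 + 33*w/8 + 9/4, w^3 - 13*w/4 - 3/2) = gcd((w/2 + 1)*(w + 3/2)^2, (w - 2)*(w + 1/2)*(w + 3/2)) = w + 3/2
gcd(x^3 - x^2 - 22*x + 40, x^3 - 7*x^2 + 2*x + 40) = x - 4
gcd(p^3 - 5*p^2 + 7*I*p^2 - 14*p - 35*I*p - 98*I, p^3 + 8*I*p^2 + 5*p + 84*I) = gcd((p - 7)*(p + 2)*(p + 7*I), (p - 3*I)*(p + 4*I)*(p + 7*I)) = p + 7*I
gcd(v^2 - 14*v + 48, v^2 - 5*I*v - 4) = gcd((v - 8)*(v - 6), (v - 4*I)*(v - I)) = 1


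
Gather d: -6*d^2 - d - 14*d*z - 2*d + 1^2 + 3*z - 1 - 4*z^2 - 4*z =-6*d^2 + d*(-14*z - 3) - 4*z^2 - z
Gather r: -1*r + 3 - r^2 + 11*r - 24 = -r^2 + 10*r - 21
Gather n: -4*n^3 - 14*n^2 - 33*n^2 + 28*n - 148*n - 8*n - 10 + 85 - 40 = -4*n^3 - 47*n^2 - 128*n + 35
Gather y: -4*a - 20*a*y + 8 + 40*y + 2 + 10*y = -4*a + y*(50 - 20*a) + 10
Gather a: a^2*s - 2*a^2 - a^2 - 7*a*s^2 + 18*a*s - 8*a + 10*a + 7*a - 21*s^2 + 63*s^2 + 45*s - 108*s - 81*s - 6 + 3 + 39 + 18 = a^2*(s - 3) + a*(-7*s^2 + 18*s + 9) + 42*s^2 - 144*s + 54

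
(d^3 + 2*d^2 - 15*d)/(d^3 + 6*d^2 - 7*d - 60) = d/(d + 4)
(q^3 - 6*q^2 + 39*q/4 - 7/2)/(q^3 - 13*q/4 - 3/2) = (4*q^2 - 16*q + 7)/(4*q^2 + 8*q + 3)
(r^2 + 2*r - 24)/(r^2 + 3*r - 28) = (r + 6)/(r + 7)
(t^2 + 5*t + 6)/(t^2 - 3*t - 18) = (t + 2)/(t - 6)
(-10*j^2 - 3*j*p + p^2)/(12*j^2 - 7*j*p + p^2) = (-10*j^2 - 3*j*p + p^2)/(12*j^2 - 7*j*p + p^2)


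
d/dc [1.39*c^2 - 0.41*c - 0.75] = 2.78*c - 0.41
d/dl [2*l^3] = 6*l^2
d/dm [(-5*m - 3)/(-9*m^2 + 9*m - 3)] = (-15*m^2 - 18*m + 14)/(3*(9*m^4 - 18*m^3 + 15*m^2 - 6*m + 1))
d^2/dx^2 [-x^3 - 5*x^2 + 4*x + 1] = -6*x - 10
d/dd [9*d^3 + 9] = 27*d^2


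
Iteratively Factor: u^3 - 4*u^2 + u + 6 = (u + 1)*(u^2 - 5*u + 6) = (u - 2)*(u + 1)*(u - 3)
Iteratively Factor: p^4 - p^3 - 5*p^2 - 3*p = (p + 1)*(p^3 - 2*p^2 - 3*p) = (p + 1)^2*(p^2 - 3*p) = p*(p + 1)^2*(p - 3)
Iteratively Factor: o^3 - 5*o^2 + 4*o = (o)*(o^2 - 5*o + 4) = o*(o - 1)*(o - 4)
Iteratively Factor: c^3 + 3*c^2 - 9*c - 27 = (c + 3)*(c^2 - 9) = (c - 3)*(c + 3)*(c + 3)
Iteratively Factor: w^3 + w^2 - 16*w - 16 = (w - 4)*(w^2 + 5*w + 4) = (w - 4)*(w + 1)*(w + 4)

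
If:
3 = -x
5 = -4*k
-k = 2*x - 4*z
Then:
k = -5/4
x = -3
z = -29/16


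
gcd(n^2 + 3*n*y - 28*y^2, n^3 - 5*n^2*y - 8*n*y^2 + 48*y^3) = -n + 4*y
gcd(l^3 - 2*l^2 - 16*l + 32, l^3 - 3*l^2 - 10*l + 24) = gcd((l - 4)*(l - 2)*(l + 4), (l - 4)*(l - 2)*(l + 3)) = l^2 - 6*l + 8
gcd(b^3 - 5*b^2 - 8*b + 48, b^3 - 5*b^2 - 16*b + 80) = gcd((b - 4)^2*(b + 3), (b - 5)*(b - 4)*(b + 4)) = b - 4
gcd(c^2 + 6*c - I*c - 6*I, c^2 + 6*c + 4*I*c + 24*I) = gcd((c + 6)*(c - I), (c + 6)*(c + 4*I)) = c + 6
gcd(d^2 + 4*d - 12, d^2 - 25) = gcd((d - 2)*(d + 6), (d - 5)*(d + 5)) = 1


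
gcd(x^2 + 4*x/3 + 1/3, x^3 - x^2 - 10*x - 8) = x + 1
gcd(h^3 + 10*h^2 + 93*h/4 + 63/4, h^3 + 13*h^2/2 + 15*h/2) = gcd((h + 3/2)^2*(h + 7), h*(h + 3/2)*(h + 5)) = h + 3/2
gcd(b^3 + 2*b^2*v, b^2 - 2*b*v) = b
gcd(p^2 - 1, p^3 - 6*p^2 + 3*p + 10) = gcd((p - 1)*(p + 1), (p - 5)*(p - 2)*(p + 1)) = p + 1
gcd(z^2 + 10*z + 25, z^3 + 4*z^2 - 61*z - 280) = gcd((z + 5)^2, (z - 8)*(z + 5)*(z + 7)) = z + 5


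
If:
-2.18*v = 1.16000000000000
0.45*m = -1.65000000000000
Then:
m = -3.67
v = -0.53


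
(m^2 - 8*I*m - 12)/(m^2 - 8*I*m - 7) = (-m^2 + 8*I*m + 12)/(-m^2 + 8*I*m + 7)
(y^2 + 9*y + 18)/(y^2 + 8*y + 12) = (y + 3)/(y + 2)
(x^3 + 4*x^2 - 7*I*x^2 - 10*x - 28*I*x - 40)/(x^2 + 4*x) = x - 7*I - 10/x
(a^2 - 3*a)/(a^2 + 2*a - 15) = a/(a + 5)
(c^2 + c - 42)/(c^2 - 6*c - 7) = (-c^2 - c + 42)/(-c^2 + 6*c + 7)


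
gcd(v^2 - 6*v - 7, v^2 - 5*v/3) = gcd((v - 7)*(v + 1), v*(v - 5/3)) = 1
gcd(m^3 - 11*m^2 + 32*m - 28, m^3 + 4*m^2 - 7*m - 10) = m - 2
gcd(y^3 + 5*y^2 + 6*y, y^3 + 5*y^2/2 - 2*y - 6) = y + 2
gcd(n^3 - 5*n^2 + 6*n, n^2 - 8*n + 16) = 1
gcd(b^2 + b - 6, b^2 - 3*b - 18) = b + 3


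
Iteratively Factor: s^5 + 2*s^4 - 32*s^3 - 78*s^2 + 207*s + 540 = (s - 5)*(s^4 + 7*s^3 + 3*s^2 - 63*s - 108) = (s - 5)*(s + 3)*(s^3 + 4*s^2 - 9*s - 36) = (s - 5)*(s + 3)^2*(s^2 + s - 12) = (s - 5)*(s + 3)^2*(s + 4)*(s - 3)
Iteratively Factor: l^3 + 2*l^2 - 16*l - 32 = (l + 2)*(l^2 - 16) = (l - 4)*(l + 2)*(l + 4)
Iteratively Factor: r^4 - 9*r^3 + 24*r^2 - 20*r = (r)*(r^3 - 9*r^2 + 24*r - 20) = r*(r - 2)*(r^2 - 7*r + 10) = r*(r - 5)*(r - 2)*(r - 2)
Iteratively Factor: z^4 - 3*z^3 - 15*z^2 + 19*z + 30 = (z - 2)*(z^3 - z^2 - 17*z - 15) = (z - 2)*(z + 3)*(z^2 - 4*z - 5) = (z - 2)*(z + 1)*(z + 3)*(z - 5)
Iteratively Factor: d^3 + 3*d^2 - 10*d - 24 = (d + 4)*(d^2 - d - 6) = (d + 2)*(d + 4)*(d - 3)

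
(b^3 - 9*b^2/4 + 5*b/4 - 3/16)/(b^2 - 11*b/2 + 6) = (8*b^2 - 6*b + 1)/(8*(b - 4))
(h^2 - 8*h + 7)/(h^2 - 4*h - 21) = (h - 1)/(h + 3)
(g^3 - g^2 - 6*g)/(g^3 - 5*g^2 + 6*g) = (g + 2)/(g - 2)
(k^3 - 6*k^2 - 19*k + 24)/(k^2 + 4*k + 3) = (k^2 - 9*k + 8)/(k + 1)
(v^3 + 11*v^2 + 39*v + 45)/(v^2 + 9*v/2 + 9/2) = 2*(v^2 + 8*v + 15)/(2*v + 3)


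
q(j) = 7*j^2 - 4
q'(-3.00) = -42.00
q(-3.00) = 59.00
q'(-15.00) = -210.00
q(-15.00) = 1571.00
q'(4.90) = 68.60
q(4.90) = 164.07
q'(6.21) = 86.94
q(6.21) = 265.95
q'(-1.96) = -27.44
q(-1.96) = 22.89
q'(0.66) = 9.24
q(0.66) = -0.95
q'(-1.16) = -16.24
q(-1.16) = 5.42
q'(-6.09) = -85.26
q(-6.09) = 255.62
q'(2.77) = 38.78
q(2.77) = 49.71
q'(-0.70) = -9.80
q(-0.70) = -0.57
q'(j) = 14*j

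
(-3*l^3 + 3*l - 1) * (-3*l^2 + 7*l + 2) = 9*l^5 - 21*l^4 - 15*l^3 + 24*l^2 - l - 2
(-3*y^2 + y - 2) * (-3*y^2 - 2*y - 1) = 9*y^4 + 3*y^3 + 7*y^2 + 3*y + 2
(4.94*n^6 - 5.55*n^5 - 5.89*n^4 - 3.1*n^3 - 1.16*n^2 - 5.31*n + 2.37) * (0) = 0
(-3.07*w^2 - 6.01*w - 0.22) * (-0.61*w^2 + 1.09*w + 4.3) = 1.8727*w^4 + 0.319799999999999*w^3 - 19.6177*w^2 - 26.0828*w - 0.946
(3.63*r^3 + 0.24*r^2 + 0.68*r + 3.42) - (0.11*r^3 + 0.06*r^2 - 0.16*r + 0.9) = 3.52*r^3 + 0.18*r^2 + 0.84*r + 2.52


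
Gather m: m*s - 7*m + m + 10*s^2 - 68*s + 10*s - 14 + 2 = m*(s - 6) + 10*s^2 - 58*s - 12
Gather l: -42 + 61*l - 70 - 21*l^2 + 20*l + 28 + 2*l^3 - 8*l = 2*l^3 - 21*l^2 + 73*l - 84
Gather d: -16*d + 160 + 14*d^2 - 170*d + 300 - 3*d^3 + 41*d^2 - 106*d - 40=-3*d^3 + 55*d^2 - 292*d + 420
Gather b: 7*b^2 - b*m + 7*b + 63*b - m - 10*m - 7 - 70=7*b^2 + b*(70 - m) - 11*m - 77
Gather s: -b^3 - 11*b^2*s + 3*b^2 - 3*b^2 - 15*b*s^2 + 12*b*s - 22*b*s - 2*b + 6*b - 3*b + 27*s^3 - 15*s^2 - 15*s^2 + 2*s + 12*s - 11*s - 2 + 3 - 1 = -b^3 + b + 27*s^3 + s^2*(-15*b - 30) + s*(-11*b^2 - 10*b + 3)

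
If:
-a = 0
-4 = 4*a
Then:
No Solution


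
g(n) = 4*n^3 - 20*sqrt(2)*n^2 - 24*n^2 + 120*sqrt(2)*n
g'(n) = 12*n^2 - 40*sqrt(2)*n - 48*n + 120*sqrt(2)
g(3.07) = 143.96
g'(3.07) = -38.22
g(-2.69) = -912.70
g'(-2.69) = 537.83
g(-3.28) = -1260.28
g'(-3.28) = 641.79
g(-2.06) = -606.43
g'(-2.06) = 436.04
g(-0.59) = -119.15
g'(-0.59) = 235.58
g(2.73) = 155.01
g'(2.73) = -26.33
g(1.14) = 131.44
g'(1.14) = 66.09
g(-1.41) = -354.44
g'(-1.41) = 341.00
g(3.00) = 146.56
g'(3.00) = -36.00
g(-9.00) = -8678.38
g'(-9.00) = 2082.82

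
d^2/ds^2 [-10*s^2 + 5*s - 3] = -20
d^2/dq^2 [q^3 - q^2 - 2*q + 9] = 6*q - 2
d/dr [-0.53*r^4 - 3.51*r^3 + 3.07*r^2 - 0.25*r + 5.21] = -2.12*r^3 - 10.53*r^2 + 6.14*r - 0.25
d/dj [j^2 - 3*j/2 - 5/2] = 2*j - 3/2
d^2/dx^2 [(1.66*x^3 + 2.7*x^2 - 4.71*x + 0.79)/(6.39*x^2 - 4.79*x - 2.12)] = (-1.13686837721616e-13*x^5 + 5.6843418860808e-14*x^4 - 98.2048539999998*x^3 + 514.144122*x^2 - 483.150738*x + 177.583598)/(260.917119*x^6 - 586.757277*x^5 + 180.146241*x^4 + 279.432793*x^3 - 59.766828*x^2 - 64.584528*x - 9.528128)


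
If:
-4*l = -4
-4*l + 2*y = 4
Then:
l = 1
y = 4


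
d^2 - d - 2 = (d - 2)*(d + 1)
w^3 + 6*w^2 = w^2*(w + 6)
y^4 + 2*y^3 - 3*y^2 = y^2*(y - 1)*(y + 3)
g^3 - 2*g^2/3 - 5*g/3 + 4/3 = (g - 1)^2*(g + 4/3)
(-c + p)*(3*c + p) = -3*c^2 + 2*c*p + p^2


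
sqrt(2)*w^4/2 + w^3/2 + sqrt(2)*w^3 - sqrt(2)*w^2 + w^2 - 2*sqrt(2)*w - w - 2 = (w - sqrt(2))*(w + sqrt(2)/2)*(w + sqrt(2))*(sqrt(2)*w/2 + sqrt(2))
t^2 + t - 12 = (t - 3)*(t + 4)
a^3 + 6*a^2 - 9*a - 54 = (a - 3)*(a + 3)*(a + 6)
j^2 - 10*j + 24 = (j - 6)*(j - 4)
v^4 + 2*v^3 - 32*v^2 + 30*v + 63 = (v - 3)^2*(v + 1)*(v + 7)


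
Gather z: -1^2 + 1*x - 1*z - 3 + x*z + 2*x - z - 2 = 3*x + z*(x - 2) - 6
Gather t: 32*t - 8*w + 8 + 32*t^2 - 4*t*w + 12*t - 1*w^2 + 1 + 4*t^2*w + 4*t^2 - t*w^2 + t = t^2*(4*w + 36) + t*(-w^2 - 4*w + 45) - w^2 - 8*w + 9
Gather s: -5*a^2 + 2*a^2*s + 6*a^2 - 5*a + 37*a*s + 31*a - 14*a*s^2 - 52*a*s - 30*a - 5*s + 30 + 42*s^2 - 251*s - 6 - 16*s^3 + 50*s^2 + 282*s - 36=a^2 - 4*a - 16*s^3 + s^2*(92 - 14*a) + s*(2*a^2 - 15*a + 26) - 12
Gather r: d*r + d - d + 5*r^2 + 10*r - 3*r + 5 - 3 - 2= 5*r^2 + r*(d + 7)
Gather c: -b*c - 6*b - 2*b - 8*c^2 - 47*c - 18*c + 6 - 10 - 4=-8*b - 8*c^2 + c*(-b - 65) - 8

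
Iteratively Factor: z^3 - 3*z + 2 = (z - 1)*(z^2 + z - 2) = (z - 1)*(z + 2)*(z - 1)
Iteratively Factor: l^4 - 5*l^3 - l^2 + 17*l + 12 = (l + 1)*(l^3 - 6*l^2 + 5*l + 12) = (l - 4)*(l + 1)*(l^2 - 2*l - 3) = (l - 4)*(l + 1)^2*(l - 3)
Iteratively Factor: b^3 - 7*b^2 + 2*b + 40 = (b - 4)*(b^2 - 3*b - 10) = (b - 4)*(b + 2)*(b - 5)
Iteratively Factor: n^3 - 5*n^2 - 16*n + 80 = (n + 4)*(n^2 - 9*n + 20) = (n - 4)*(n + 4)*(n - 5)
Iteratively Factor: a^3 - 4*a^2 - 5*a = (a + 1)*(a^2 - 5*a) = (a - 5)*(a + 1)*(a)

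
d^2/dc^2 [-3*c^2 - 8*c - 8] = -6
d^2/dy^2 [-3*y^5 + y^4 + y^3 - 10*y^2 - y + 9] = -60*y^3 + 12*y^2 + 6*y - 20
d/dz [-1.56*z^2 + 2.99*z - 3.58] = 2.99 - 3.12*z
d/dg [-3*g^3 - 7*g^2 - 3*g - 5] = -9*g^2 - 14*g - 3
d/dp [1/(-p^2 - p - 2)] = (2*p + 1)/(p^2 + p + 2)^2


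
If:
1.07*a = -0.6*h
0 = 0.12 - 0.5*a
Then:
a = 0.24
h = -0.43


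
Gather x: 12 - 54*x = 12 - 54*x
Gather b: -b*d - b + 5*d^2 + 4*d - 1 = b*(-d - 1) + 5*d^2 + 4*d - 1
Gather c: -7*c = -7*c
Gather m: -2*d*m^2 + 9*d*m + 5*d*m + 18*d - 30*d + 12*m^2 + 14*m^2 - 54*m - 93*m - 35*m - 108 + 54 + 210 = -12*d + m^2*(26 - 2*d) + m*(14*d - 182) + 156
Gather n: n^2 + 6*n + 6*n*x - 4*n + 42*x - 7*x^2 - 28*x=n^2 + n*(6*x + 2) - 7*x^2 + 14*x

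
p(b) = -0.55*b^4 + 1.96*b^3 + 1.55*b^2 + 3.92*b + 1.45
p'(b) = -2.2*b^3 + 5.88*b^2 + 3.1*b + 3.92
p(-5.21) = -659.33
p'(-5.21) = 458.50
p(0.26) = 2.61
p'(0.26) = 5.08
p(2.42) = 28.93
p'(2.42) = 14.68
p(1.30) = 11.90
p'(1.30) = 13.05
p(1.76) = 18.56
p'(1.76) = 15.60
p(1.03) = 8.65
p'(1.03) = 10.95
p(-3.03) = -97.08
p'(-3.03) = 109.71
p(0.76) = 6.00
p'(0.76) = 8.71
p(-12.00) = -14614.07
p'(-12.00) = 4615.04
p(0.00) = 1.45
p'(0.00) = 3.92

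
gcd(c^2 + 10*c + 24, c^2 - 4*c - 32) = c + 4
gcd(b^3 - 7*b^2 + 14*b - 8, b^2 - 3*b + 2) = b^2 - 3*b + 2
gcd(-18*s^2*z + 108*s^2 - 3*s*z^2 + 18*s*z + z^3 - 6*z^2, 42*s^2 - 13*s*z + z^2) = -6*s + z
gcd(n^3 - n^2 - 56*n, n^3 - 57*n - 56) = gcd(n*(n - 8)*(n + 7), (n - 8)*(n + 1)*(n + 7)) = n^2 - n - 56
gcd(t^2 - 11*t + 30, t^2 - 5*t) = t - 5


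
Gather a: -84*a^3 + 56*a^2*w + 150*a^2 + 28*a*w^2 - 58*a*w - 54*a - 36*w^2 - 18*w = -84*a^3 + a^2*(56*w + 150) + a*(28*w^2 - 58*w - 54) - 36*w^2 - 18*w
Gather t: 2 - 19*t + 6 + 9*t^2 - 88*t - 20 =9*t^2 - 107*t - 12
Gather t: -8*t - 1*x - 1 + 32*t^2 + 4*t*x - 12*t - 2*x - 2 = 32*t^2 + t*(4*x - 20) - 3*x - 3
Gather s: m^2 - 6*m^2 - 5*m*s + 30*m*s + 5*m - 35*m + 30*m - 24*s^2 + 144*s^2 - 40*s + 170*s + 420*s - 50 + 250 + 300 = -5*m^2 + 120*s^2 + s*(25*m + 550) + 500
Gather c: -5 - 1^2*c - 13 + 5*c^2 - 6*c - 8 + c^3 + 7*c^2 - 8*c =c^3 + 12*c^2 - 15*c - 26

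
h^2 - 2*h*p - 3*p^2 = (h - 3*p)*(h + p)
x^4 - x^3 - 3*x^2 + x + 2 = (x - 2)*(x - 1)*(x + 1)^2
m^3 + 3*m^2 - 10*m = m*(m - 2)*(m + 5)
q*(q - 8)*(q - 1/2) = q^3 - 17*q^2/2 + 4*q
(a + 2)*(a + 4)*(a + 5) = a^3 + 11*a^2 + 38*a + 40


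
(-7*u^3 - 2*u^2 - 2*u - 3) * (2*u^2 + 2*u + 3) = -14*u^5 - 18*u^4 - 29*u^3 - 16*u^2 - 12*u - 9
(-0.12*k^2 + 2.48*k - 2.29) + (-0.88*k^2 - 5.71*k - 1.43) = -1.0*k^2 - 3.23*k - 3.72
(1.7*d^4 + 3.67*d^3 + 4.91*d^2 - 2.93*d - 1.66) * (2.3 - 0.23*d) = -0.391*d^5 + 3.0659*d^4 + 7.3117*d^3 + 11.9669*d^2 - 6.3572*d - 3.818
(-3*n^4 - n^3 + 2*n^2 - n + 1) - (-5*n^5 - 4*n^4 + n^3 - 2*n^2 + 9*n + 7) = 5*n^5 + n^4 - 2*n^3 + 4*n^2 - 10*n - 6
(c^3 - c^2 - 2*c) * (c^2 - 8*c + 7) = c^5 - 9*c^4 + 13*c^3 + 9*c^2 - 14*c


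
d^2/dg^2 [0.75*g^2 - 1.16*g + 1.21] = 1.50000000000000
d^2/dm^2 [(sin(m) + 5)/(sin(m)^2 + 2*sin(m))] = (-sin(m)^2 - 18*sin(m) - 28 + 10/sin(m) + 60/sin(m)^2 + 40/sin(m)^3)/(sin(m) + 2)^3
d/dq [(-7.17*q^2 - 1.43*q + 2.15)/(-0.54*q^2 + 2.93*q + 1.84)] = (-21.7803*q^2 - 24.0636*q - 8.9307)/(0.2916*q^4 - 3.1644*q^3 + 6.5977*q^2 + 10.7824*q + 3.3856)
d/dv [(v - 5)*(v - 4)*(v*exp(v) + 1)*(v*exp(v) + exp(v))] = (2*v^4*exp(v) - 12*v^3*exp(v) + v^3 - 2*v^2*exp(v) - 5*v^2 + 62*v*exp(v) - 5*v + 20*exp(v) + 31)*exp(v)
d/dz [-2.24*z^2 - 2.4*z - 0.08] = -4.48*z - 2.4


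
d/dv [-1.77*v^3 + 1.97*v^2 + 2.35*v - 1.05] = -5.31*v^2 + 3.94*v + 2.35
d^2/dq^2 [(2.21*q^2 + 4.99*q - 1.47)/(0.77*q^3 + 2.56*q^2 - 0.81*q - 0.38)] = (2.620618*q^6 + 17.751426*q^5 + 56.829234*q^4 + 43.485186*q^3 - 21.881502*q^2 + 44.834052*q - 7.222562)/(0.456533*q^9 + 4.553472*q^8 + 13.698069*q^7 + 6.521278*q^6 - 18.903993*q^5 - 1.01022*q^4 + 4.529931*q^3 + 0.361038*q^2 - 0.350892*q - 0.054872)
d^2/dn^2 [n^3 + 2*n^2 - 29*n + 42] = 6*n + 4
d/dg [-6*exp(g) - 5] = -6*exp(g)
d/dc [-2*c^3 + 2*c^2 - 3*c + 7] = -6*c^2 + 4*c - 3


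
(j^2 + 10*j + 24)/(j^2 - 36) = (j + 4)/(j - 6)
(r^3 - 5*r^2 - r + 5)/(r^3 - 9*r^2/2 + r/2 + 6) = 2*(r^2 - 6*r + 5)/(2*r^2 - 11*r + 12)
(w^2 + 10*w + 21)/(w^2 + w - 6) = (w + 7)/(w - 2)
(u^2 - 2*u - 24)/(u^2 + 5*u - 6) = (u^2 - 2*u - 24)/(u^2 + 5*u - 6)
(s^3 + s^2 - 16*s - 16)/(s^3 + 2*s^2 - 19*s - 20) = (s + 4)/(s + 5)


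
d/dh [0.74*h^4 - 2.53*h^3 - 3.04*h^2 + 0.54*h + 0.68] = 2.96*h^3 - 7.59*h^2 - 6.08*h + 0.54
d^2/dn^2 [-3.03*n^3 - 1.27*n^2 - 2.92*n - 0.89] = -18.18*n - 2.54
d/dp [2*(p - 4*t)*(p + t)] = 4*p - 6*t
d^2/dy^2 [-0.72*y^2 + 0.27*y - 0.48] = -1.44000000000000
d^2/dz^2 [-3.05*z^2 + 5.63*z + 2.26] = -6.10000000000000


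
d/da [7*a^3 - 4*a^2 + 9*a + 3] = 21*a^2 - 8*a + 9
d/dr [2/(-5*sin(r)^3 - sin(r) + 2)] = 2*(15*sin(r)^2 + 1)*cos(r)/(5*sin(r)^3 + sin(r) - 2)^2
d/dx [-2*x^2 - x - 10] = -4*x - 1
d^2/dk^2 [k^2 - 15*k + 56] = 2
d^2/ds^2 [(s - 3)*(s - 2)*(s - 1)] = 6*s - 12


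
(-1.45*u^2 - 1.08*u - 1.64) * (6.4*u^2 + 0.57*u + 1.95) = -9.28*u^4 - 7.7385*u^3 - 13.9391*u^2 - 3.0408*u - 3.198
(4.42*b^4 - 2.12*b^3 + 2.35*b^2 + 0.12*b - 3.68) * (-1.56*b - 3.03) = -6.8952*b^5 - 10.0854*b^4 + 2.7576*b^3 - 7.3077*b^2 + 5.3772*b + 11.1504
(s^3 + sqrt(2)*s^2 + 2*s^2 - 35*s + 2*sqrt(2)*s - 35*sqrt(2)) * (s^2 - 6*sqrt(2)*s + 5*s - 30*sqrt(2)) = s^5 - 5*sqrt(2)*s^4 + 7*s^4 - 35*sqrt(2)*s^3 - 37*s^3 - 259*s^2 + 125*sqrt(2)*s^2 + 300*s + 875*sqrt(2)*s + 2100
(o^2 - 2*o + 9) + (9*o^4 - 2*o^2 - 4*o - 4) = 9*o^4 - o^2 - 6*o + 5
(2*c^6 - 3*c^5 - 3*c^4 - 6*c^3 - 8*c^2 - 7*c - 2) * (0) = 0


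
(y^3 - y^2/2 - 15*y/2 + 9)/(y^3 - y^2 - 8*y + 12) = (y - 3/2)/(y - 2)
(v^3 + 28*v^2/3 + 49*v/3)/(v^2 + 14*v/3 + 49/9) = 3*v*(v + 7)/(3*v + 7)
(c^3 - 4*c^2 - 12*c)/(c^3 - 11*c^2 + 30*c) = (c + 2)/(c - 5)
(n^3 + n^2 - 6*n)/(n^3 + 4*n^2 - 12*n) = (n + 3)/(n + 6)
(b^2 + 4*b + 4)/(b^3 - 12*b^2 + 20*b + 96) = (b + 2)/(b^2 - 14*b + 48)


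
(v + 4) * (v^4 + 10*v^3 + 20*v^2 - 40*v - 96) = v^5 + 14*v^4 + 60*v^3 + 40*v^2 - 256*v - 384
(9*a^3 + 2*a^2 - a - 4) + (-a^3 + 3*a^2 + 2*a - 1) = 8*a^3 + 5*a^2 + a - 5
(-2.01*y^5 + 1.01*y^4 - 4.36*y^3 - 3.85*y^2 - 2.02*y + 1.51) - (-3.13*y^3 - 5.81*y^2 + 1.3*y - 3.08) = -2.01*y^5 + 1.01*y^4 - 1.23*y^3 + 1.96*y^2 - 3.32*y + 4.59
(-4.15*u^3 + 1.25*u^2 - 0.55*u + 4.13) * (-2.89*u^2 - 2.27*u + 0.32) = 11.9935*u^5 + 5.808*u^4 - 2.576*u^3 - 10.2872*u^2 - 9.5511*u + 1.3216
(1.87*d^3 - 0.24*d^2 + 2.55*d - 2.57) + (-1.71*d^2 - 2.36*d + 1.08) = 1.87*d^3 - 1.95*d^2 + 0.19*d - 1.49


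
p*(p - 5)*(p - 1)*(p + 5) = p^4 - p^3 - 25*p^2 + 25*p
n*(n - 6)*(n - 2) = n^3 - 8*n^2 + 12*n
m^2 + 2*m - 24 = (m - 4)*(m + 6)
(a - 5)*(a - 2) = a^2 - 7*a + 10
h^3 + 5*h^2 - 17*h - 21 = (h - 3)*(h + 1)*(h + 7)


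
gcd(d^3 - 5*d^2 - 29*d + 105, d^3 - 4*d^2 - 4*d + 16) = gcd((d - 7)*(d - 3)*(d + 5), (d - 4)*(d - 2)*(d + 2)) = 1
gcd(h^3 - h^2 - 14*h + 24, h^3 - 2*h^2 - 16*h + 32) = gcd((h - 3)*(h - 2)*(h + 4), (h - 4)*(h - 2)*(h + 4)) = h^2 + 2*h - 8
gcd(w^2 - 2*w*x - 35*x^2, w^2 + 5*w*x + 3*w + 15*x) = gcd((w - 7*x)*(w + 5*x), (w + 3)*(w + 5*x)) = w + 5*x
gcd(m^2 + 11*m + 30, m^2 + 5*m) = m + 5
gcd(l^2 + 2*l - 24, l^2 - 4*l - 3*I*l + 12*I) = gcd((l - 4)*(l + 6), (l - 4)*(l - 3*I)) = l - 4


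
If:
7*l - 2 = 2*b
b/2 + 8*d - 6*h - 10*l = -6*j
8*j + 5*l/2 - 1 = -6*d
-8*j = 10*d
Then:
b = 7*l/2 - 1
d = 5*l/8 - 1/4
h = -127*l/96 - 5/48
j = 5/16 - 25*l/32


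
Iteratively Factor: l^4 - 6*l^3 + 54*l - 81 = (l - 3)*(l^3 - 3*l^2 - 9*l + 27) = (l - 3)^2*(l^2 - 9) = (l - 3)^3*(l + 3)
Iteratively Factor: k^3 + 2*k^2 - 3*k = (k + 3)*(k^2 - k) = k*(k + 3)*(k - 1)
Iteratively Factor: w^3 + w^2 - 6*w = (w - 2)*(w^2 + 3*w) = w*(w - 2)*(w + 3)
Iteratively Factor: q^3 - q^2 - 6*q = (q)*(q^2 - q - 6) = q*(q - 3)*(q + 2)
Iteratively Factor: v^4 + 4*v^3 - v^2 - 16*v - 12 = (v + 1)*(v^3 + 3*v^2 - 4*v - 12) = (v - 2)*(v + 1)*(v^2 + 5*v + 6) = (v - 2)*(v + 1)*(v + 3)*(v + 2)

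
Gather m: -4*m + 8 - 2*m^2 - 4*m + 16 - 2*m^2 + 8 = -4*m^2 - 8*m + 32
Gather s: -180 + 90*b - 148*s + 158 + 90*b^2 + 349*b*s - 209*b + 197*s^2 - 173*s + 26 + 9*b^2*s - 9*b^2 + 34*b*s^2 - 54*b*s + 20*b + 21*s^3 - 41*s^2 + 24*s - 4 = 81*b^2 - 99*b + 21*s^3 + s^2*(34*b + 156) + s*(9*b^2 + 295*b - 297)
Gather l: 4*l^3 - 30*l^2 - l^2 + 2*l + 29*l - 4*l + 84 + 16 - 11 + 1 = 4*l^3 - 31*l^2 + 27*l + 90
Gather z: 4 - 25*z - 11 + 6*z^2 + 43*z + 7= 6*z^2 + 18*z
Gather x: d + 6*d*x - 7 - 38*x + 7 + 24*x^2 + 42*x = d + 24*x^2 + x*(6*d + 4)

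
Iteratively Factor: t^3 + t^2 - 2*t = (t + 2)*(t^2 - t) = (t - 1)*(t + 2)*(t)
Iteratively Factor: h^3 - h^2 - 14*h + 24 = (h - 2)*(h^2 + h - 12) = (h - 3)*(h - 2)*(h + 4)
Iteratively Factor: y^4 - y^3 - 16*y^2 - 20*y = (y + 2)*(y^3 - 3*y^2 - 10*y) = (y - 5)*(y + 2)*(y^2 + 2*y) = (y - 5)*(y + 2)^2*(y)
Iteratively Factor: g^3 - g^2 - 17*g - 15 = (g - 5)*(g^2 + 4*g + 3) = (g - 5)*(g + 3)*(g + 1)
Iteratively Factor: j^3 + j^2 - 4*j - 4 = (j + 1)*(j^2 - 4) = (j - 2)*(j + 1)*(j + 2)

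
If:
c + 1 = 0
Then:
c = -1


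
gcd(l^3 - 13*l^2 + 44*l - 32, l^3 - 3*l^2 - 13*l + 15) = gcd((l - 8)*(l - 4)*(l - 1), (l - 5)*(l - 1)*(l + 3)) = l - 1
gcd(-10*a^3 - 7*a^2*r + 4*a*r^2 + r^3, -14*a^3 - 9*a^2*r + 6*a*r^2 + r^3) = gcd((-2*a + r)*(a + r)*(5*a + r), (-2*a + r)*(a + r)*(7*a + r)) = -2*a^2 - a*r + r^2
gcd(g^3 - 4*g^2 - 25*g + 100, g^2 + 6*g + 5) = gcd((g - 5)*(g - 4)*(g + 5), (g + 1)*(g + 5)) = g + 5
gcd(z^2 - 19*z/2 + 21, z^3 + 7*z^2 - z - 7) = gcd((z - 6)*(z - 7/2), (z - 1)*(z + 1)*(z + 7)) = 1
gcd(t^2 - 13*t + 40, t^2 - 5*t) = t - 5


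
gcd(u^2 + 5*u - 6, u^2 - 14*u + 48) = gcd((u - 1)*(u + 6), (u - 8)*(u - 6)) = 1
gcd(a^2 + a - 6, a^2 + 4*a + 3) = a + 3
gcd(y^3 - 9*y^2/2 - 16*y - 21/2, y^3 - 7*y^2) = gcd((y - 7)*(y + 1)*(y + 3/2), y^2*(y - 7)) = y - 7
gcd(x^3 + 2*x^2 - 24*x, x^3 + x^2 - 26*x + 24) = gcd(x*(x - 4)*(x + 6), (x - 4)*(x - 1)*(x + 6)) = x^2 + 2*x - 24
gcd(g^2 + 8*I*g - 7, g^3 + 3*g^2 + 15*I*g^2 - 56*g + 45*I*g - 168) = g + 7*I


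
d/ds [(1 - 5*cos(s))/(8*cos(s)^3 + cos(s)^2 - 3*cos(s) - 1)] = (-13*sin(s) - 76*sin(2*s) + 19*sin(3*s) - 40*sin(4*s))/(-6*cos(s) - cos(2*s) - 4*cos(3*s) + 1)^2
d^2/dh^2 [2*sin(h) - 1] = -2*sin(h)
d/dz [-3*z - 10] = -3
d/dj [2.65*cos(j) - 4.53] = -2.65*sin(j)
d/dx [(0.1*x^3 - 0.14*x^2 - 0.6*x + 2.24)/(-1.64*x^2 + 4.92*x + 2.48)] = (-0.164*x^4 + 0.984*x^3 - 0.9288*x^2 + 6.6528*x - 12.5088)/(2.6896*x^4 - 16.1376*x^3 + 16.072*x^2 + 24.4032*x + 6.1504)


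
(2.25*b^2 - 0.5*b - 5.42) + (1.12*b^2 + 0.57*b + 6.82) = 3.37*b^2 + 0.07*b + 1.4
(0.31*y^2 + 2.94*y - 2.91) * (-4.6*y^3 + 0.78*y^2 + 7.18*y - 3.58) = -1.426*y^5 - 13.2822*y^4 + 17.905*y^3 + 17.7296*y^2 - 31.419*y + 10.4178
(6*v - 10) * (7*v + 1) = 42*v^2 - 64*v - 10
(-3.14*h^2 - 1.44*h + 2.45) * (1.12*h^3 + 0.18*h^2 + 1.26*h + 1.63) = -3.5168*h^5 - 2.178*h^4 - 1.4716*h^3 - 6.4916*h^2 + 0.7398*h + 3.9935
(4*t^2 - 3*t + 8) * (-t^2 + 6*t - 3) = -4*t^4 + 27*t^3 - 38*t^2 + 57*t - 24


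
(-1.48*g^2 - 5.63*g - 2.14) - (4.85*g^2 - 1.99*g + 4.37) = -6.33*g^2 - 3.64*g - 6.51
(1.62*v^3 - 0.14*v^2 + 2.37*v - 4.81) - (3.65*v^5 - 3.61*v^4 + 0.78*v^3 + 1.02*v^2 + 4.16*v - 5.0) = -3.65*v^5 + 3.61*v^4 + 0.84*v^3 - 1.16*v^2 - 1.79*v + 0.19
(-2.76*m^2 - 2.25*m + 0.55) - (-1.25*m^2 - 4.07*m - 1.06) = -1.51*m^2 + 1.82*m + 1.61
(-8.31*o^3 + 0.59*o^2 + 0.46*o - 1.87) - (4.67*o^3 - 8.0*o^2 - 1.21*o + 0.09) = -12.98*o^3 + 8.59*o^2 + 1.67*o - 1.96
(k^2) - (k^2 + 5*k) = -5*k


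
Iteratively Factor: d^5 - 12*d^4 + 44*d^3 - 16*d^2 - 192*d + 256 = (d - 4)*(d^4 - 8*d^3 + 12*d^2 + 32*d - 64) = (d - 4)^2*(d^3 - 4*d^2 - 4*d + 16) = (d - 4)^3*(d^2 - 4) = (d - 4)^3*(d - 2)*(d + 2)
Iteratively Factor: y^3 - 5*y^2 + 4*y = (y)*(y^2 - 5*y + 4) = y*(y - 1)*(y - 4)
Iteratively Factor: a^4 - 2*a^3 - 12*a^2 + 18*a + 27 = (a - 3)*(a^3 + a^2 - 9*a - 9) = (a - 3)*(a + 1)*(a^2 - 9) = (a - 3)^2*(a + 1)*(a + 3)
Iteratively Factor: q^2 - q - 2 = (q + 1)*(q - 2)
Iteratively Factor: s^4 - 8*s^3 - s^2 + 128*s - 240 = (s + 4)*(s^3 - 12*s^2 + 47*s - 60) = (s - 5)*(s + 4)*(s^2 - 7*s + 12) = (s - 5)*(s - 3)*(s + 4)*(s - 4)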